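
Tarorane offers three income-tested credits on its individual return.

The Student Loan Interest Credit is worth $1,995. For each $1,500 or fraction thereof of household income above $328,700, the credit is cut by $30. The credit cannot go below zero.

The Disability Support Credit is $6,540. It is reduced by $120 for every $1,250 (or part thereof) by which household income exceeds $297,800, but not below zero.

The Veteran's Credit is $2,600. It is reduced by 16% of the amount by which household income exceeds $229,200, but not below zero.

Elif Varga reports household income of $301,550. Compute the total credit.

Student Loan Interest Credit: $301,550 is at or below the $328,700 threshold, so the full $1,995 applies.
Disability Support Credit: income exceeds $297,800 by $3,750, which is 3 full-or-partial $1,250 increments; reduction = 3 × $120 = $360, leaving $6,180.
Veteran's Credit: 16% of the $72,350 excess over $229,200 is $11,576 ≥ base, so the credit is $0.
Total: $1,995 + $6,180 + $0 = $8,175.

$8,175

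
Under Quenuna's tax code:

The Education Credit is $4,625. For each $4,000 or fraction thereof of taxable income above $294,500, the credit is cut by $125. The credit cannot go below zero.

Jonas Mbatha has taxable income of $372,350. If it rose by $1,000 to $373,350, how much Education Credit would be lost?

At $372,350 — income exceeds $294,500 by $77,850, which is 20 full-or-partial $4,000 increments; reduction = 20 × $125 = $2,500, leaving $2,125.
At $373,350 — income exceeds $294,500 by $78,850, which is 20 full-or-partial $4,000 increments; reduction = 20 × $125 = $2,500, leaving $2,125.
Lost: $2,125 − $2,125 = $0.

$0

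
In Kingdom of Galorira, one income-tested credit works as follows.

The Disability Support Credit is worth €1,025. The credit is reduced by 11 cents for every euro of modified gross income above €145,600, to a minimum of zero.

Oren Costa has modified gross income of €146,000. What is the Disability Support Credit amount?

€981

Disability Support Credit: 11% of the €400 excess over €145,600 is €44; credit = €1,025 − €44 = €981.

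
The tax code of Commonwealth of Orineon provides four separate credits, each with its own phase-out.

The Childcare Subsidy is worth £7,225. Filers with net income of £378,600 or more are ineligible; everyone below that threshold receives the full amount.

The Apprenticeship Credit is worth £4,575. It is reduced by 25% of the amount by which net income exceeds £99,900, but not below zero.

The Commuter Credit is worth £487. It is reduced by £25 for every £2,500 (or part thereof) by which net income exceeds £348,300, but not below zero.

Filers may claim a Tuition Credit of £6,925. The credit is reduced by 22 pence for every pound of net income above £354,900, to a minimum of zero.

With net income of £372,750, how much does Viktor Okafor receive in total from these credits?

£10,460

Childcare Subsidy: £372,750 is below the £378,600 cutoff, so the full £7,225 applies.
Apprenticeship Credit: 25% of the £272,850 excess over £99,900 is £68,212.50 ≥ base, so the credit is £0.
Commuter Credit: income exceeds £348,300 by £24,450, which is 10 full-or-partial £2,500 increments; reduction = 10 × £25 = £250, leaving £237.
Tuition Credit: 22% of the £17,850 excess over £354,900 is £3,927; credit = £6,925 − £3,927 = £2,998.
Total: £7,225 + £0 + £237 + £2,998 = £10,460.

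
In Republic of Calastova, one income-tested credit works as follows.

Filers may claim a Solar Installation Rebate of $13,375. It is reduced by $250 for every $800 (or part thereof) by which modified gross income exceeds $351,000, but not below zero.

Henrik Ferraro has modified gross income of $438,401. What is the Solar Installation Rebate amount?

Solar Installation Rebate: income exceeds $351,000 by $87,401 → 110 increments × $250 = $27,500 ≥ base, so the credit is $0.

$0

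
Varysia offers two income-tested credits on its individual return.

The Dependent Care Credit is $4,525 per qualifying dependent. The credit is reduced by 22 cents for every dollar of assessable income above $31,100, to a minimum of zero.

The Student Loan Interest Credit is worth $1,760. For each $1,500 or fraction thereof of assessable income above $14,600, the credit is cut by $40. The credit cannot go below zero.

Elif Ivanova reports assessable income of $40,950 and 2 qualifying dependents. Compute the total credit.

Dependent Care Credit: base = 2 × $4,525 = $9,050. 22% of the $9,850 excess over $31,100 is $2,167; credit = $9,050 − $2,167 = $6,883.
Student Loan Interest Credit: income exceeds $14,600 by $26,350, which is 18 full-or-partial $1,500 increments; reduction = 18 × $40 = $720, leaving $1,040.
Total: $6,883 + $1,040 = $7,923.

$7,923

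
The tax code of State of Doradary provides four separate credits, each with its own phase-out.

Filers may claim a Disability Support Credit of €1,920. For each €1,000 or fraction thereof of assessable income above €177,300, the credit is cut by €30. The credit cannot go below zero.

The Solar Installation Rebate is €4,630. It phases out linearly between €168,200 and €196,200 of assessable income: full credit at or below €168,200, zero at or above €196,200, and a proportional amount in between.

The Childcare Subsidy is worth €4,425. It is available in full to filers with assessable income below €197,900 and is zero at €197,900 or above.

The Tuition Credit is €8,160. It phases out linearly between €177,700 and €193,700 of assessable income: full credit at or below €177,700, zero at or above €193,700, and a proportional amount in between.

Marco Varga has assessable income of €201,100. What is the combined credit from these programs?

€1,200

Disability Support Credit: income exceeds €177,300 by €23,800, which is 24 full-or-partial €1,000 increments; reduction = 24 × €30 = €720, leaving €1,200.
Solar Installation Rebate: €201,100 is at or above €196,200, so the credit is €0.
Childcare Subsidy: €201,100 meets or exceeds the €197,900 cutoff, so the credit is €0.
Tuition Credit: €201,100 is at or above €193,700, so the credit is €0.
Total: €1,200 + €0 + €0 + €0 = €1,200.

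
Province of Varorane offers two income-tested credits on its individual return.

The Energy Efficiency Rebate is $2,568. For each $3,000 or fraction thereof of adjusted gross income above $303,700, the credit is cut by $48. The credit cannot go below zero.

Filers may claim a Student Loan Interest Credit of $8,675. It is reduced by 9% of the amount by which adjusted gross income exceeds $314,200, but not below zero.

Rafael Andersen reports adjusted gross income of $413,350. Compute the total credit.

Energy Efficiency Rebate: income exceeds $303,700 by $109,650, which is 37 full-or-partial $3,000 increments; reduction = 37 × $48 = $1,776, leaving $792.
Student Loan Interest Credit: 9% of the $99,150 excess over $314,200 is $8,923.50 ≥ base, so the credit is $0.
Total: $792 + $0 = $792.

$792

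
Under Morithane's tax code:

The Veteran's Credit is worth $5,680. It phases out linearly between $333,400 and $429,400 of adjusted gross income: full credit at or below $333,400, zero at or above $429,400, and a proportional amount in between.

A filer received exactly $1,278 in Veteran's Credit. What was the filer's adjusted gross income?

$407,800

$1,278 is 1,278/5,680 of the full $5,680, so 4,402/5,680 of the $96,000 range has been used: income = $333,400 + $96,000 × 4,402/5,680 = $407,800.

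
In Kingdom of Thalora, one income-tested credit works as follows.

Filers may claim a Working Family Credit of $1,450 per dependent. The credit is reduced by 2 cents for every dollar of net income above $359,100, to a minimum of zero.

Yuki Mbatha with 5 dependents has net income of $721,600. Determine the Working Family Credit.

Working Family Credit: base = 5 × $1,450 = $7,250. 2% of the $362,500 excess over $359,100 is $7,250 ≥ base, so the credit is $0.

$0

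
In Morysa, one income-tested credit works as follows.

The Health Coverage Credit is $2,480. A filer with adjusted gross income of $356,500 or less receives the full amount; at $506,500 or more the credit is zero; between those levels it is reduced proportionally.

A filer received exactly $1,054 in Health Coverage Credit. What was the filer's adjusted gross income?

$442,750

$1,054 is 1,054/2,480 of the full $2,480, so 1,426/2,480 of the $150,000 range has been used: income = $356,500 + $150,000 × 1,426/2,480 = $442,750.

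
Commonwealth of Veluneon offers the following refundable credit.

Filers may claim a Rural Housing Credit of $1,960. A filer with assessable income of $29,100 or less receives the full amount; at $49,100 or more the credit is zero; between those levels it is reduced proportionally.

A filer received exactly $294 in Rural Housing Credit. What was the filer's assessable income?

$294 is 294/1,960 of the full $1,960, so 1,666/1,960 of the $20,000 range has been used: income = $29,100 + $20,000 × 1,666/1,960 = $46,100.

$46,100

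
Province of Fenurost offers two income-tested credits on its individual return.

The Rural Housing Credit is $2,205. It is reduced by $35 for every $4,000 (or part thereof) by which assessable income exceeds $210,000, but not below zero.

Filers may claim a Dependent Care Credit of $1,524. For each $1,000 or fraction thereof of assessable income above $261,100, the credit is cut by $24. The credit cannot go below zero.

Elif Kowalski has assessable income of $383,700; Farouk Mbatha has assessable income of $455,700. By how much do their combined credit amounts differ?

Elif ($383,700): Rural Housing Credit: income exceeds $210,000 by $173,700, which is 44 full-or-partial $4,000 increments; reduction = 44 × $35 = $1,540, leaving $665. Dependent Care Credit: income exceeds $261,100 by $122,600 → 123 increments × $24 = $2,952 ≥ base, so the credit is $0. total $665 + $0 = $665
Farouk ($455,700): Rural Housing Credit: income exceeds $210,000 by $245,700, which is 62 full-or-partial $4,000 increments; reduction = 62 × $35 = $2,170, leaving $35. Dependent Care Credit: income exceeds $261,100 by $194,600 → 195 increments × $24 = $4,680 ≥ base, so the credit is $0. total $35 + $0 = $35
Difference: |$665 − $35| = $630.

$630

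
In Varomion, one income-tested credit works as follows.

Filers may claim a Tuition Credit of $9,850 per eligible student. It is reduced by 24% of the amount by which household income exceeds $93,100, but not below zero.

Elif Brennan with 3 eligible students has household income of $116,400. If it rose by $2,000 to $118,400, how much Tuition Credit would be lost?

$480

At $116,400 — base = 3 × $9,850 = $29,550. 24% of the $23,300 excess over $93,100 is $5,592; credit = $29,550 − $5,592 = $23,958.
At $118,400 — base = 3 × $9,850 = $29,550. 24% of the $25,300 excess over $93,100 is $6,072; credit = $29,550 − $6,072 = $23,478.
Lost: $23,958 − $23,478 = $480.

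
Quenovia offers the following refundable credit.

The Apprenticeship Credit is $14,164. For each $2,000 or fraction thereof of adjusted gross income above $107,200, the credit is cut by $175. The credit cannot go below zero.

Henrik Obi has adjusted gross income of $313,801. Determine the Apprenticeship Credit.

Apprenticeship Credit: income exceeds $107,200 by $206,601 → 104 increments × $175 = $18,200 ≥ base, so the credit is $0.

$0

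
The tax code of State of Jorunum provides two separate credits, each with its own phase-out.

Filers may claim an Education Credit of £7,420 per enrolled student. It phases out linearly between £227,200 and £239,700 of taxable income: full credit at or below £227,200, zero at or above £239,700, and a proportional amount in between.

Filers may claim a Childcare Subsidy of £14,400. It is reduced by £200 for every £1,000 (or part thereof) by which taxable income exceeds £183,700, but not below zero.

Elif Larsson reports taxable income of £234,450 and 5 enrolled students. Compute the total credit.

Education Credit: base = 5 × £7,420 = £37,100. £234,450 is £7,250 into a £12,500 phase-out range, leaving 5,250/12,500 of the credit: £37,100 × 5,250/12,500 = £15,582.
Childcare Subsidy: income exceeds £183,700 by £50,750, which is 51 full-or-partial £1,000 increments; reduction = 51 × £200 = £10,200, leaving £4,200.
Total: £15,582 + £4,200 = £19,782.

£19,782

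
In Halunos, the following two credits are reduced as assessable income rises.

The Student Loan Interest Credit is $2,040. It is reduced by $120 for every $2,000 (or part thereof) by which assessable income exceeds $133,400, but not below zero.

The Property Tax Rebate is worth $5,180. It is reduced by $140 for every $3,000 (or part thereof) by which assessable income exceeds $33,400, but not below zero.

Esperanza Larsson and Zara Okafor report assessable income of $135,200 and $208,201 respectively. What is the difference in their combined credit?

$2,340

Esperanza ($135,200): Student Loan Interest Credit: income exceeds $133,400 by $1,800, which is 1 full-or-partial $2,000 increment; reduction = 1 × $120 = $120, leaving $1,920. Property Tax Rebate: income exceeds $33,400 by $101,800, which is 34 full-or-partial $3,000 increments; reduction = 34 × $140 = $4,760, leaving $420. total $1,920 + $420 = $2,340
Zara ($208,201): Student Loan Interest Credit: income exceeds $133,400 by $74,801 → 38 increments × $120 = $4,560 ≥ base, so the credit is $0. Property Tax Rebate: income exceeds $33,400 by $174,801 → 59 increments × $140 = $8,260 ≥ base, so the credit is $0. total $0 + $0 = $0
Difference: |$2,340 − $0| = $2,340.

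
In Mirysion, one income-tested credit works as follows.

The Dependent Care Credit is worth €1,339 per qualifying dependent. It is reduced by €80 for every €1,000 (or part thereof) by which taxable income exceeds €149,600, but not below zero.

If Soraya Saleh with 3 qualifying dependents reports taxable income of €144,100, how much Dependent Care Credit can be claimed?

€4,017

Dependent Care Credit: base = 3 × €1,339 = €4,017. €144,100 is at or below the €149,600 threshold, so the full €4,017 applies.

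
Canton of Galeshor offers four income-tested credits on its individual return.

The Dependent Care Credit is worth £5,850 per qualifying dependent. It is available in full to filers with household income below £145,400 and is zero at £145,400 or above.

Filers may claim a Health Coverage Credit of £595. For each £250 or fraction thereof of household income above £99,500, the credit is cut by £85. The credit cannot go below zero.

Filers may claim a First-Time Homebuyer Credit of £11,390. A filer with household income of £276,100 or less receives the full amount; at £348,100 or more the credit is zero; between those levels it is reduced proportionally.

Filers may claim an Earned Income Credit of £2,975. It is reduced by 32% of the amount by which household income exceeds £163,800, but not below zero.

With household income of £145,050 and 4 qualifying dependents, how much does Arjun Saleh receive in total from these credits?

£37,765

Dependent Care Credit: base = 4 × £5,850 = £23,400. £145,050 is below the £145,400 cutoff, so the full £23,400 applies.
Health Coverage Credit: income exceeds £99,500 by £45,550 → 183 increments × £85 = £15,555 ≥ base, so the credit is £0.
First-Time Homebuyer Credit: £145,050 is at or below the £276,100 threshold, so the full £11,390 applies.
Earned Income Credit: £145,050 is at or below the £163,800 threshold, so the full £2,975 applies.
Total: £23,400 + £0 + £11,390 + £2,975 = £37,765.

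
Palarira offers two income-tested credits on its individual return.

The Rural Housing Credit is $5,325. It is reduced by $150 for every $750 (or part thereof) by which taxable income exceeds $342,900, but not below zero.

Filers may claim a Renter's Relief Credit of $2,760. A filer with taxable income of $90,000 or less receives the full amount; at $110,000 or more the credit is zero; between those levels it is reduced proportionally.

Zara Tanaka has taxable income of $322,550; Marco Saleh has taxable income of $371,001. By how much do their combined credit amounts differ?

Zara ($322,550): Rural Housing Credit: $322,550 is at or below the $342,900 threshold, so the full $5,325 applies. Renter's Relief Credit: $322,550 is at or above $110,000, so the credit is $0. total $5,325 + $0 = $5,325
Marco ($371,001): Rural Housing Credit: income exceeds $342,900 by $28,101 → 38 increments × $150 = $5,700 ≥ base, so the credit is $0. Renter's Relief Credit: $371,001 is at or above $110,000, so the credit is $0. total $0 + $0 = $0
Difference: |$5,325 − $0| = $5,325.

$5,325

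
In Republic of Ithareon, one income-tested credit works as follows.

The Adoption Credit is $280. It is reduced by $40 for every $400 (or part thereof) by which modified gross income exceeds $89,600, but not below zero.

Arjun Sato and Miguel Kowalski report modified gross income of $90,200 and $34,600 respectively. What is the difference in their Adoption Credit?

Arjun ($90,200): Adoption Credit: income exceeds $89,600 by $600, which is 2 full-or-partial $400 increments; reduction = 2 × $40 = $80, leaving $200.
Miguel ($34,600): Adoption Credit: $34,600 is at or below the $89,600 threshold, so the full $280 applies.
Difference: |$200 − $280| = $80.

$80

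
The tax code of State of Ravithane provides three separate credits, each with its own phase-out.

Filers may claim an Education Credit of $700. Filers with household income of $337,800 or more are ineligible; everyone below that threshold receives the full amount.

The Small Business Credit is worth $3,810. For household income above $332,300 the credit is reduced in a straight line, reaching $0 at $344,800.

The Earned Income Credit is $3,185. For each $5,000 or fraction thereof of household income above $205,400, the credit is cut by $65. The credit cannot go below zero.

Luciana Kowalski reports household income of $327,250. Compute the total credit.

Education Credit: $327,250 is below the $337,800 cutoff, so the full $700 applies.
Small Business Credit: $327,250 is at or below the $332,300 threshold, so the full $3,810 applies.
Earned Income Credit: income exceeds $205,400 by $121,850, which is 25 full-or-partial $5,000 increments; reduction = 25 × $65 = $1,625, leaving $1,560.
Total: $700 + $3,810 + $1,560 = $6,070.

$6,070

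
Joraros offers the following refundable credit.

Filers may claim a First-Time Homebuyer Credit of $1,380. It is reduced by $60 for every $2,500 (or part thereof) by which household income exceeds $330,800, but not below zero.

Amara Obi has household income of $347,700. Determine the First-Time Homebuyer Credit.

$960

First-Time Homebuyer Credit: income exceeds $330,800 by $16,900, which is 7 full-or-partial $2,500 increments; reduction = 7 × $60 = $420, leaving $960.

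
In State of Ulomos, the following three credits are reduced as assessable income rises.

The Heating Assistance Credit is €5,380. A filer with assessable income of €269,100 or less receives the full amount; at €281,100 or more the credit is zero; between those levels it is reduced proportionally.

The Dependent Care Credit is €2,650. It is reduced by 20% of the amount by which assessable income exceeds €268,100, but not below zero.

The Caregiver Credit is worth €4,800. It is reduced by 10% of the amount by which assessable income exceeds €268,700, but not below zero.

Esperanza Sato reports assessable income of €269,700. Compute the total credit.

€12,141

Heating Assistance Credit: €269,700 is €600 into a €12,000 phase-out range, leaving 11,400/12,000 of the credit: €5,380 × 11,400/12,000 = €5,111.
Dependent Care Credit: 20% of the €1,600 excess over €268,100 is €320; credit = €2,650 − €320 = €2,330.
Caregiver Credit: 10% of the €1,000 excess over €268,700 is €100; credit = €4,800 − €100 = €4,700.
Total: €5,111 + €2,330 + €4,700 = €12,141.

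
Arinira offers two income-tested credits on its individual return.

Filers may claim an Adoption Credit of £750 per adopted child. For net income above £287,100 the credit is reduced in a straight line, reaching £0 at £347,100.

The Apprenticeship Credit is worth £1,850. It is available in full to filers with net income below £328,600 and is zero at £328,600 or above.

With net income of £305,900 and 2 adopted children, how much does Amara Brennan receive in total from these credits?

Adoption Credit: base = 2 × £750 = £1,500. £305,900 is £18,800 into a £60,000 phase-out range, leaving 41,200/60,000 of the credit: £1,500 × 41,200/60,000 = £1,030.
Apprenticeship Credit: £305,900 is below the £328,600 cutoff, so the full £1,850 applies.
Total: £1,030 + £1,850 = £2,880.

£2,880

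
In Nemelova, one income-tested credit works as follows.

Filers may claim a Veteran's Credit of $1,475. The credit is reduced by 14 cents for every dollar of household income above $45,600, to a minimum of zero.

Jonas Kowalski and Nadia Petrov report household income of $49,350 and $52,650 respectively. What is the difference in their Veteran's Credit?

Jonas ($49,350): Veteran's Credit: 14% of the $3,750 excess over $45,600 is $525; credit = $1,475 − $525 = $950.
Nadia ($52,650): Veteran's Credit: 14% of the $7,050 excess over $45,600 is $987; credit = $1,475 − $987 = $488.
Difference: |$950 − $488| = $462.

$462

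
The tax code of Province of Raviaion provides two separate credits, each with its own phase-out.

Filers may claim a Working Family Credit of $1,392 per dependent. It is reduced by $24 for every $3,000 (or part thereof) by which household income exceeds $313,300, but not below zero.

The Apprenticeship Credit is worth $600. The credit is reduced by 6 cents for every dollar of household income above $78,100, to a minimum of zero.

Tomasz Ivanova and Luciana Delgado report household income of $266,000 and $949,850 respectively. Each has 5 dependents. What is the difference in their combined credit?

$5,112

Tomasz ($266,000): Working Family Credit: base = 5 × $1,392 = $6,960. $266,000 is at or below the $313,300 threshold, so the full $6,960 applies. Apprenticeship Credit: 6% of the $187,900 excess over $78,100 is $11,274 ≥ base, so the credit is $0. total $6,960 + $0 = $6,960
Luciana ($949,850): Working Family Credit: base = 5 × $1,392 = $6,960. income exceeds $313,300 by $636,550, which is 213 full-or-partial $3,000 increments; reduction = 213 × $24 = $5,112, leaving $1,848. Apprenticeship Credit: 6% of the $871,750 excess over $78,100 is $52,305 ≥ base, so the credit is $0. total $1,848 + $0 = $1,848
Difference: |$6,960 − $1,848| = $5,112.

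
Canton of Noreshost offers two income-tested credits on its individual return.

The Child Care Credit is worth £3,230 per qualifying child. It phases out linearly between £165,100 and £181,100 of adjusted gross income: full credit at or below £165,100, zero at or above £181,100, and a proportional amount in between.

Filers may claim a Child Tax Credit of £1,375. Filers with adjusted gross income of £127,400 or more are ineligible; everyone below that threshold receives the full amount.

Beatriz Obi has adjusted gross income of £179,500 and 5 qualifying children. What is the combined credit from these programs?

£1,615

Child Care Credit: base = 5 × £3,230 = £16,150. £179,500 is £14,400 into a £16,000 phase-out range, leaving 1,600/16,000 of the credit: £16,150 × 1,600/16,000 = £1,615.
Child Tax Credit: £179,500 meets or exceeds the £127,400 cutoff, so the credit is £0.
Total: £1,615 + £0 = £1,615.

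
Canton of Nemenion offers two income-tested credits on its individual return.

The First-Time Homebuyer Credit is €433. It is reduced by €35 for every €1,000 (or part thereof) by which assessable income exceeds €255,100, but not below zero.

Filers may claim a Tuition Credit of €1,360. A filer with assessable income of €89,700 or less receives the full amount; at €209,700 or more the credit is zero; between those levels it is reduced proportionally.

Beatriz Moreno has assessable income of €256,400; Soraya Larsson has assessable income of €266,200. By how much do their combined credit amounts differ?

€350

Beatriz (€256,400): First-Time Homebuyer Credit: income exceeds €255,100 by €1,300, which is 2 full-or-partial €1,000 increments; reduction = 2 × €35 = €70, leaving €363. Tuition Credit: €256,400 is at or above €209,700, so the credit is €0. total €363 + €0 = €363
Soraya (€266,200): First-Time Homebuyer Credit: income exceeds €255,100 by €11,100, which is 12 full-or-partial €1,000 increments; reduction = 12 × €35 = €420, leaving €13. Tuition Credit: €266,200 is at or above €209,700, so the credit is €0. total €13 + €0 = €13
Difference: |€363 − €13| = €350.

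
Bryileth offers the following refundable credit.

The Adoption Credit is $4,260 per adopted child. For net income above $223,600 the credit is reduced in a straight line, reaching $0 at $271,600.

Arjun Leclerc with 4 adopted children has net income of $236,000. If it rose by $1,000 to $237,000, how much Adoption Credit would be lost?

At $236,000 — base = 4 × $4,260 = $17,040. $236,000 is $12,400 into a $48,000 phase-out range, leaving 35,600/48,000 of the credit: $17,040 × 35,600/48,000 = $12,638.
At $237,000 — base = 4 × $4,260 = $17,040. $237,000 is $13,400 into a $48,000 phase-out range, leaving 34,600/48,000 of the credit: $17,040 × 34,600/48,000 = $12,283.
Lost: $12,638 − $12,283 = $355.

$355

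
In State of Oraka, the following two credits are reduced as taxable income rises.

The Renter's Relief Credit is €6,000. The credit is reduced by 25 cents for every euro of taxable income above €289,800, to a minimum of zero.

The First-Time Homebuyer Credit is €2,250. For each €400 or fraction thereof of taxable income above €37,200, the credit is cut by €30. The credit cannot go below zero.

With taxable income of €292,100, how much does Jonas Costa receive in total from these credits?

Renter's Relief Credit: 25% of the €2,300 excess over €289,800 is €575; credit = €6,000 − €575 = €5,425.
First-Time Homebuyer Credit: income exceeds €37,200 by €254,900 → 638 increments × €30 = €19,140 ≥ base, so the credit is €0.
Total: €5,425 + €0 = €5,425.

€5,425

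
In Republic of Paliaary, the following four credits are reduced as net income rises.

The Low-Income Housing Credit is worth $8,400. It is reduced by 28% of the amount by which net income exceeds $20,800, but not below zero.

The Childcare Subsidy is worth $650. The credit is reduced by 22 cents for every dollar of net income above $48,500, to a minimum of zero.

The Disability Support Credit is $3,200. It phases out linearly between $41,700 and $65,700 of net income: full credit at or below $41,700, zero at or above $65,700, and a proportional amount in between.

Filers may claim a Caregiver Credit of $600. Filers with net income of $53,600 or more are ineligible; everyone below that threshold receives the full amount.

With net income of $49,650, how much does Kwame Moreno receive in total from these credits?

Low-Income Housing Credit: 28% of the $28,850 excess over $20,800 is $8,078; credit = $8,400 − $8,078 = $322.
Childcare Subsidy: 22% of the $1,150 excess over $48,500 is $253; credit = $650 − $253 = $397.
Disability Support Credit: $49,650 is $7,950 into a $24,000 phase-out range, leaving 16,050/24,000 of the credit: $3,200 × 16,050/24,000 = $2,140.
Caregiver Credit: $49,650 is below the $53,600 cutoff, so the full $600 applies.
Total: $322 + $397 + $2,140 + $600 = $3,459.

$3,459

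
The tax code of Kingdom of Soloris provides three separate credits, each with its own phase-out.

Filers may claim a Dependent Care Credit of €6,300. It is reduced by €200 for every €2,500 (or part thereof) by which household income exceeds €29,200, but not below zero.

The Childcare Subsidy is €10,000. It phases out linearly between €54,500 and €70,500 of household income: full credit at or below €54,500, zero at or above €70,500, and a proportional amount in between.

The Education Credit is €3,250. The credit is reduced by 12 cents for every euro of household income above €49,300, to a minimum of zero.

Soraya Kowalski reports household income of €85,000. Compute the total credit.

Dependent Care Credit: income exceeds €29,200 by €55,800, which is 23 full-or-partial €2,500 increments; reduction = 23 × €200 = €4,600, leaving €1,700.
Childcare Subsidy: €85,000 is at or above €70,500, so the credit is €0.
Education Credit: 12% of the €35,700 excess over €49,300 is €4,284 ≥ base, so the credit is €0.
Total: €1,700 + €0 + €0 = €1,700.

€1,700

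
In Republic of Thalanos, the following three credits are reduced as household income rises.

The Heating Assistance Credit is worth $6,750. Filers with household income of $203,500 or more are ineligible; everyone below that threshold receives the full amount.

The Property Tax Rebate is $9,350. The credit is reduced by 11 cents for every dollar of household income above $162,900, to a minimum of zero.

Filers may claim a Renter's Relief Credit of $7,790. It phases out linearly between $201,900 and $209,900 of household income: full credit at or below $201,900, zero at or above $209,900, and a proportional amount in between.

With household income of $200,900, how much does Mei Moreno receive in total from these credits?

Heating Assistance Credit: $200,900 is below the $203,500 cutoff, so the full $6,750 applies.
Property Tax Rebate: 11% of the $38,000 excess over $162,900 is $4,180; credit = $9,350 − $4,180 = $5,170.
Renter's Relief Credit: $200,900 is at or below the $201,900 threshold, so the full $7,790 applies.
Total: $6,750 + $5,170 + $7,790 = $19,710.

$19,710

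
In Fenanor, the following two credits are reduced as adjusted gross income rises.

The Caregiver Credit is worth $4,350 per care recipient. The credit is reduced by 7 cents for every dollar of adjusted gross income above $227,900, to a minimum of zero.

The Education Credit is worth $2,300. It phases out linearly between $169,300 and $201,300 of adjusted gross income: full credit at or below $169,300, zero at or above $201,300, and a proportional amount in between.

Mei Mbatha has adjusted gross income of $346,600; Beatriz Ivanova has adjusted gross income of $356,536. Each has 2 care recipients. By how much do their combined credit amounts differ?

Mei ($346,600): Caregiver Credit: base = 2 × $4,350 = $8,700. 7% of the $118,700 excess over $227,900 is $8,309; credit = $8,700 − $8,309 = $391. Education Credit: $346,600 is at or above $201,300, so the credit is $0. total $391 + $0 = $391
Beatriz ($356,536): Caregiver Credit: base = 2 × $4,350 = $8,700. 7% of the $128,636 excess over $227,900 is $9,004.52 ≥ base, so the credit is $0. Education Credit: $356,536 is at or above $201,300, so the credit is $0. total $0 + $0 = $0
Difference: |$391 − $0| = $391.

$391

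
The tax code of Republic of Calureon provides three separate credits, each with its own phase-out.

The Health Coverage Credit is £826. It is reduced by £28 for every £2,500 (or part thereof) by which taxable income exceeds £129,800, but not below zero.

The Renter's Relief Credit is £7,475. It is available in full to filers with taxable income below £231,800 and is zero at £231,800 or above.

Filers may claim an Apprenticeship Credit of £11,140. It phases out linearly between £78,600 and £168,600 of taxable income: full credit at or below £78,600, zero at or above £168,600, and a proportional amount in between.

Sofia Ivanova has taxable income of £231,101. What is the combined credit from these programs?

£7,475

Health Coverage Credit: income exceeds £129,800 by £101,301 → 41 increments × £28 = £1,148 ≥ base, so the credit is £0.
Renter's Relief Credit: £231,101 is below the £231,800 cutoff, so the full £7,475 applies.
Apprenticeship Credit: £231,101 is at or above £168,600, so the credit is £0.
Total: £0 + £7,475 + £0 = £7,475.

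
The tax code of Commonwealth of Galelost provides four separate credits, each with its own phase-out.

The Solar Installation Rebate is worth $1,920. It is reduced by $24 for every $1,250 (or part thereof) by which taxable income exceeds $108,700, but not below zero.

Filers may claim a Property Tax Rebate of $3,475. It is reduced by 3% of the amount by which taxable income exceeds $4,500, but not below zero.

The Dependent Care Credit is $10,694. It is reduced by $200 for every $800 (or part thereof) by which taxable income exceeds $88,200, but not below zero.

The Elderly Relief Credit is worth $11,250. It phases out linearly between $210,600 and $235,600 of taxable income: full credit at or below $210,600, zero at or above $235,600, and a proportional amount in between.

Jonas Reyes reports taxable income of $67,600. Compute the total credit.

$25,446

Solar Installation Rebate: $67,600 is at or below the $108,700 threshold, so the full $1,920 applies.
Property Tax Rebate: 3% of the $63,100 excess over $4,500 is $1,893; credit = $3,475 − $1,893 = $1,582.
Dependent Care Credit: $67,600 is at or below the $88,200 threshold, so the full $10,694 applies.
Elderly Relief Credit: $67,600 is at or below the $210,600 threshold, so the full $11,250 applies.
Total: $1,920 + $1,582 + $10,694 + $11,250 = $25,446.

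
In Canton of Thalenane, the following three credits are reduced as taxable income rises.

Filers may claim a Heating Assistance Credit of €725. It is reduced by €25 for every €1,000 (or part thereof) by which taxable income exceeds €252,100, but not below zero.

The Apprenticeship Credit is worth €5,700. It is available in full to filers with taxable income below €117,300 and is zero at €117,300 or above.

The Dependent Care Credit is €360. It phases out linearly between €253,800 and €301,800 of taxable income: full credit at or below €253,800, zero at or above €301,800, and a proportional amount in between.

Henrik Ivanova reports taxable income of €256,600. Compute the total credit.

€939

Heating Assistance Credit: income exceeds €252,100 by €4,500, which is 5 full-or-partial €1,000 increments; reduction = 5 × €25 = €125, leaving €600.
Apprenticeship Credit: €256,600 meets or exceeds the €117,300 cutoff, so the credit is €0.
Dependent Care Credit: €256,600 is €2,800 into a €48,000 phase-out range, leaving 45,200/48,000 of the credit: €360 × 45,200/48,000 = €339.
Total: €600 + €0 + €339 = €939.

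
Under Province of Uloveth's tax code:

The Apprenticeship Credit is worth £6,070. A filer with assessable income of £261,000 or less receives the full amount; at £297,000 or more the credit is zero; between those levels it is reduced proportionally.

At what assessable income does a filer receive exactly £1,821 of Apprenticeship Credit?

£286,200

£1,821 is 1,821/6,070 of the full £6,070, so 4,249/6,070 of the £36,000 range has been used: income = £261,000 + £36,000 × 4,249/6,070 = £286,200.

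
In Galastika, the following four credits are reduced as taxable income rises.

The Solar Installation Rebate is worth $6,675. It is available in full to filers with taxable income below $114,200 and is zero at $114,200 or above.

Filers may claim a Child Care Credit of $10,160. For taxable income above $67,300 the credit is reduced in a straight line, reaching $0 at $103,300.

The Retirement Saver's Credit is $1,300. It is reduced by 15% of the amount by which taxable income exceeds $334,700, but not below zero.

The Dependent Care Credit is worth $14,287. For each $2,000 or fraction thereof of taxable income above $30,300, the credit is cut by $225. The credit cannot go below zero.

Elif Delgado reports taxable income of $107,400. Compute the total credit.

Solar Installation Rebate: $107,400 is below the $114,200 cutoff, so the full $6,675 applies.
Child Care Credit: $107,400 is at or above $103,300, so the credit is $0.
Retirement Saver's Credit: $107,400 is at or below the $334,700 threshold, so the full $1,300 applies.
Dependent Care Credit: income exceeds $30,300 by $77,100, which is 39 full-or-partial $2,000 increments; reduction = 39 × $225 = $8,775, leaving $5,512.
Total: $6,675 + $0 + $1,300 + $5,512 = $13,487.

$13,487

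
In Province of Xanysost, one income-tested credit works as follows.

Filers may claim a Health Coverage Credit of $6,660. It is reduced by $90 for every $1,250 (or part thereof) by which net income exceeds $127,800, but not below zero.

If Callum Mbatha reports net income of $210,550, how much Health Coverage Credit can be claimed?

$630

Health Coverage Credit: income exceeds $127,800 by $82,750, which is 67 full-or-partial $1,250 increments; reduction = 67 × $90 = $6,030, leaving $630.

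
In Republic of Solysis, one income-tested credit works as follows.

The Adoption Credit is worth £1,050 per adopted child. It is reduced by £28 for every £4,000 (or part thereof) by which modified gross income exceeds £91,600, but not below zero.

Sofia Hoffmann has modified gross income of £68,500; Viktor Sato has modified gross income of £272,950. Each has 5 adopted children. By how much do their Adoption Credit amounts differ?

Sofia (£68,500): Adoption Credit: base = 5 × £1,050 = £5,250. £68,500 is at or below the £91,600 threshold, so the full £5,250 applies.
Viktor (£272,950): Adoption Credit: base = 5 × £1,050 = £5,250. income exceeds £91,600 by £181,350, which is 46 full-or-partial £4,000 increments; reduction = 46 × £28 = £1,288, leaving £3,962.
Difference: |£5,250 − £3,962| = £1,288.

£1,288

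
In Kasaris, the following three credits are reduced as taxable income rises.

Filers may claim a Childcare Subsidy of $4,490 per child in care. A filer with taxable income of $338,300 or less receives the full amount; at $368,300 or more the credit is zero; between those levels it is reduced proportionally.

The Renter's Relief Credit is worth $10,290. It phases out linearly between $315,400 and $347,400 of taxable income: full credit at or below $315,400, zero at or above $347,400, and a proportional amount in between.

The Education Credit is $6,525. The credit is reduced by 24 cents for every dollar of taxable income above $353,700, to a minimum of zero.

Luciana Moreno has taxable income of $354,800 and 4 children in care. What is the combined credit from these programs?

Childcare Subsidy: base = 4 × $4,490 = $17,960. $354,800 is $16,500 into a $30,000 phase-out range, leaving 13,500/30,000 of the credit: $17,960 × 13,500/30,000 = $8,082.
Renter's Relief Credit: $354,800 is at or above $347,400, so the credit is $0.
Education Credit: 24% of the $1,100 excess over $353,700 is $264; credit = $6,525 − $264 = $6,261.
Total: $8,082 + $0 + $6,261 = $14,343.

$14,343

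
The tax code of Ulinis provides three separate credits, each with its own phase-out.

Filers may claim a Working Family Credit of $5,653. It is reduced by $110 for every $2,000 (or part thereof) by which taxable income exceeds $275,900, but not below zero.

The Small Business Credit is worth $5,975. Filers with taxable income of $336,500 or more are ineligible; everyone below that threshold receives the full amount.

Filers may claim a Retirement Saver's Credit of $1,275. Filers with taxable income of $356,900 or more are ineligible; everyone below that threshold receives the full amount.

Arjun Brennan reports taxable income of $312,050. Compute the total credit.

$10,813

Working Family Credit: income exceeds $275,900 by $36,150, which is 19 full-or-partial $2,000 increments; reduction = 19 × $110 = $2,090, leaving $3,563.
Small Business Credit: $312,050 is below the $336,500 cutoff, so the full $5,975 applies.
Retirement Saver's Credit: $312,050 is below the $356,900 cutoff, so the full $1,275 applies.
Total: $3,563 + $5,975 + $1,275 = $10,813.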